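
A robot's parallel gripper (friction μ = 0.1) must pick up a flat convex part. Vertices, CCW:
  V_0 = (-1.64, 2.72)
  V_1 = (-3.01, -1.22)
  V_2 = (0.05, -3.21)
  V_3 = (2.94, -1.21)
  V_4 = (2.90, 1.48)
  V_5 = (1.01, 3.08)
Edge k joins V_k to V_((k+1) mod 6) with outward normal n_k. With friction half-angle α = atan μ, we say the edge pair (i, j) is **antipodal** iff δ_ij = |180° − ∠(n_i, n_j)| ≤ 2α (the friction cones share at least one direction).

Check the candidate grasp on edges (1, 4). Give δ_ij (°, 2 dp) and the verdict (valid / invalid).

α = atan 0.1 = 5.71°;  2α = 11.42°
edge 1: e_1 = (+3.06, -1.99);  n_1 = (-0.5452, -0.8383)
edge 4: e_4 = (-1.89, +1.60);  n_4 = (+0.6461, +0.7632)
∠(n_1, n_4) = 172.79°
δ = |180° − 172.79°| = 7.21°
7.21° ≤ 2α = 11.42°  →  valid

δ = 7.21°, valid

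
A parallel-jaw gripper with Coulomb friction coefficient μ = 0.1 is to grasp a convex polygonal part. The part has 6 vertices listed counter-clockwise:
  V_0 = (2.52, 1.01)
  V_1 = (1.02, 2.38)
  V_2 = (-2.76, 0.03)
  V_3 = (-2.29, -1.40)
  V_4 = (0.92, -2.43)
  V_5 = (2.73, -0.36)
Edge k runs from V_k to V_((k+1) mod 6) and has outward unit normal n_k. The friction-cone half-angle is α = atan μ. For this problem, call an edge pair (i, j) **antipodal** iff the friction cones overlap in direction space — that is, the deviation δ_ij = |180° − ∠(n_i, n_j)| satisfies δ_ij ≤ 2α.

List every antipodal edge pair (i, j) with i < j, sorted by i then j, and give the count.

α = atan 0.1 = 5.71°;  2α = 11.42°
n_0 = (+0.6744, +0.7384)
n_1 = (-0.5280, +0.8493)
n_2 = (-0.9500, -0.3122)
n_3 = (-0.3055, -0.9522)
n_4 = (+0.7528, -0.6582)
n_5 = (+0.9885, +0.1515)
  (0,1): δ = 105.72°  ·
  (0,2): δ = 29.40°  ·
  (0,3): δ = 24.62°  ·
  (0,4): δ = 91.24°  ·
  (0,5): δ = 141.12°  ·
  (1,2): δ = 103.67°  ·
  (1,3): δ = 49.66°  ·
  (1,4): δ = 16.96°  ·
  (1,5): δ = 66.85°  ·
  (2,3): δ = 125.98°  ·
  (2,4): δ = 59.36°  ·
  (2,5): δ = 9.48°  ✓
  (3,4): δ = 113.38°  ·
  (3,5): δ = 63.50°  ·
  (4,5): δ = 130.12°  ·
antipodal pairs: 1

count = 1; pairs: (2,5)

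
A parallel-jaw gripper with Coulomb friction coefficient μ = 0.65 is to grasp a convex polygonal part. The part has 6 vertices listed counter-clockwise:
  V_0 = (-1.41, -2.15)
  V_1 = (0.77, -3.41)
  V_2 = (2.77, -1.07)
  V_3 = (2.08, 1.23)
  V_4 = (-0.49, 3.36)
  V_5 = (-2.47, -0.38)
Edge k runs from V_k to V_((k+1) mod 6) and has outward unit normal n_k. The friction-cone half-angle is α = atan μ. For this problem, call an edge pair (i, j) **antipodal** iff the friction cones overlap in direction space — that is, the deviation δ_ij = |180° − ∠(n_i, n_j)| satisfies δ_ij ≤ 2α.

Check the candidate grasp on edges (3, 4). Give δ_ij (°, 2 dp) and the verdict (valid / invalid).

δ = 78.25°, invalid

α = atan 0.65 = 33.02°;  2α = 66.05°
edge 3: e_3 = (-2.57, +2.13);  n_3 = (+0.6381, +0.7699)
edge 4: e_4 = (-1.98, -3.74);  n_4 = (-0.8838, +0.4679)
∠(n_3, n_4) = 101.75°
δ = |180° − 101.75°| = 78.25°
78.25° > 2α = 66.05°  →  invalid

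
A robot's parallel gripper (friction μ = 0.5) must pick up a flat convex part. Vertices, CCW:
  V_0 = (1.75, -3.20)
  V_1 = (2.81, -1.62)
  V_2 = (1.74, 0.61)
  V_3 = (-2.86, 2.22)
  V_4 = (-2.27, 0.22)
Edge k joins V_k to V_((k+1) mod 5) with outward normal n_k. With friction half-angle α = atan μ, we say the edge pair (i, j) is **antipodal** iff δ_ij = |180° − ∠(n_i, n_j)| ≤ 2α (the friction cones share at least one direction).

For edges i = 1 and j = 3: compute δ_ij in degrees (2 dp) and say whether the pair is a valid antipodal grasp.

α = atan 0.5 = 26.57°;  2α = 53.13°
edge 1: e_1 = (-1.07, +2.23);  n_1 = (+0.9016, +0.4326)
edge 3: e_3 = (+0.59, -2.00);  n_3 = (-0.9591, -0.2829)
∠(n_1, n_3) = 170.80°
δ = |180° − 170.80°| = 9.20°
9.20° ≤ 2α = 53.13°  →  valid

δ = 9.20°, valid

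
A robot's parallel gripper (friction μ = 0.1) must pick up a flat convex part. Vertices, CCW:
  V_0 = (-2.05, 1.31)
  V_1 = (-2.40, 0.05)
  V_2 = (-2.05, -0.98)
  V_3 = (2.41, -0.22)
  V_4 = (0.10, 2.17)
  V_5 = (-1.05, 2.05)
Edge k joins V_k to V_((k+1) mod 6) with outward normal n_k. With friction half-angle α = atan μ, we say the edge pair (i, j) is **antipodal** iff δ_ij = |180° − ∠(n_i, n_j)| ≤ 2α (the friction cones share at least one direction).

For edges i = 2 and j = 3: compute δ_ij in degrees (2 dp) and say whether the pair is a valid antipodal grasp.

α = atan 0.1 = 5.71°;  2α = 11.42°
edge 2: e_2 = (+4.46, +0.76);  n_2 = (+0.1680, -0.9858)
edge 3: e_3 = (-2.31, +2.39);  n_3 = (+0.7190, +0.6950)
∠(n_2, n_3) = 124.35°
δ = |180° − 124.35°| = 55.65°
55.65° > 2α = 11.42°  →  invalid

δ = 55.65°, invalid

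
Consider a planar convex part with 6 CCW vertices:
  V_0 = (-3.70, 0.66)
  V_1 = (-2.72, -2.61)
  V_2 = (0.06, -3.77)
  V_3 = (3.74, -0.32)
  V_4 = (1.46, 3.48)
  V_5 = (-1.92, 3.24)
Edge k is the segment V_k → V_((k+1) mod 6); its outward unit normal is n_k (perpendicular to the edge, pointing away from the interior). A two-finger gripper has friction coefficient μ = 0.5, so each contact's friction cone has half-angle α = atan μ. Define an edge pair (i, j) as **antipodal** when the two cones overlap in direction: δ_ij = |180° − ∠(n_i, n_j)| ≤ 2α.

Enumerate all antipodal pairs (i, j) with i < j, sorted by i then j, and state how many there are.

count = 5; pairs: (0,3), (1,3), (1,4), (2,4), (2,5)

α = atan 0.5 = 26.57°;  2α = 53.13°
n_0 = (-0.9579, -0.2871)
n_1 = (-0.3851, -0.9229)
n_2 = (+0.6839, -0.7295)
n_3 = (+0.8575, +0.5145)
n_4 = (-0.0708, +0.9975)
n_5 = (-0.8231, +0.5679)
  (0,1): δ = 129.33°  ·
  (0,2): δ = 63.53°  ·
  (0,3): δ = 14.28°  ✓
  (0,4): δ = 77.38°  ·
  (0,5): δ = 128.71°  ·
  (1,2): δ = 114.20°  ·
  (1,3): δ = 36.39°  ✓
  (1,4): δ = 26.71°  ✓
  (1,5): δ = 78.05°  ·
  (2,3): δ = 102.19°  ·
  (2,4): δ = 39.09°  ✓
  (2,5): δ = 12.24°  ✓
  (3,4): δ = 116.90°  ·
  (3,5): δ = 65.57°  ·
  (4,5): δ = 128.66°  ·
antipodal pairs: 5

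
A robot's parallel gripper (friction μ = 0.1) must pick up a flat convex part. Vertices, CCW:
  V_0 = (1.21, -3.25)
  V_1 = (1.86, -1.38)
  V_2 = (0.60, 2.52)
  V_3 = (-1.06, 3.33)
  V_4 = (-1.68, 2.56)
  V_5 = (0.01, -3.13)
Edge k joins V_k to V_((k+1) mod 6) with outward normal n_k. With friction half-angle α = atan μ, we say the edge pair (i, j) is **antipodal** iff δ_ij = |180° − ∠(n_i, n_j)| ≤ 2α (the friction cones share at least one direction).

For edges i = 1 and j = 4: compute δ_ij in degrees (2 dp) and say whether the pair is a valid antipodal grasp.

δ = 1.36°, valid

α = atan 0.1 = 5.71°;  2α = 11.42°
edge 1: e_1 = (-1.26, +3.90);  n_1 = (+0.9516, +0.3074)
edge 4: e_4 = (+1.69, -5.69);  n_4 = (-0.9586, -0.2847)
∠(n_1, n_4) = 178.64°
δ = |180° − 178.64°| = 1.36°
1.36° ≤ 2α = 11.42°  →  valid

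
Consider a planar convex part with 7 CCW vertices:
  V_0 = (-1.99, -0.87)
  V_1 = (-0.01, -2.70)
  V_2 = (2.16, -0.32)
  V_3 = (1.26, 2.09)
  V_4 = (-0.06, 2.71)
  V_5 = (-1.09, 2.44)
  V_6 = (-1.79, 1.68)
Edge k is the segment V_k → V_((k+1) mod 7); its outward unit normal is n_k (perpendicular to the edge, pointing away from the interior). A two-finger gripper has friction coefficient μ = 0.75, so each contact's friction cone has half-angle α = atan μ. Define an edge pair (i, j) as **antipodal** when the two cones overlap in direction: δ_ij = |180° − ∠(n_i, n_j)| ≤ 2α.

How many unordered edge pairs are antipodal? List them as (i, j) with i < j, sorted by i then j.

count = 10; pairs: (0,2), (0,3), (0,4), (1,3), (1,4), (1,5), (1,6), (2,5), (2,6), (3,6)

α = atan 0.75 = 36.87°;  2α = 73.74°
n_0 = (-0.6787, -0.7344)
n_1 = (+0.7390, -0.6738)
n_2 = (+0.9368, +0.3498)
n_3 = (+0.4251, +0.9051)
n_4 = (-0.2536, +0.9673)
n_5 = (-0.7355, +0.6775)
n_6 = (-0.9969, +0.0782)
  (0,1): δ = 89.61°  ·
  (0,2): δ = 26.78°  ✓
  (0,3): δ = 17.59°  ✓
  (0,4): δ = 57.43°  ✓
  (0,5): δ = 90.10°  ·
  (0,6): δ = 128.26°  ·
  (1,2): δ = 117.16°  ·
  (1,3): δ = 72.80°  ✓
  (1,4): δ = 32.95°  ✓
  (1,5): δ = 0.29°  ✓
  (1,6): δ = 37.87°  ✓
  (2,3): δ = 135.64°  ·
  (2,4): δ = 95.79°  ·
  (2,5): δ = 63.12°  ✓
  (2,6): δ = 24.96°  ✓
  (3,4): δ = 140.15°  ·
  (3,5): δ = 107.49°  ·
  (3,6): δ = 69.33°  ✓
  (4,5): δ = 147.34°  ·
  (4,6): δ = 109.17°  ·
  (5,6): δ = 141.84°  ·
antipodal pairs: 10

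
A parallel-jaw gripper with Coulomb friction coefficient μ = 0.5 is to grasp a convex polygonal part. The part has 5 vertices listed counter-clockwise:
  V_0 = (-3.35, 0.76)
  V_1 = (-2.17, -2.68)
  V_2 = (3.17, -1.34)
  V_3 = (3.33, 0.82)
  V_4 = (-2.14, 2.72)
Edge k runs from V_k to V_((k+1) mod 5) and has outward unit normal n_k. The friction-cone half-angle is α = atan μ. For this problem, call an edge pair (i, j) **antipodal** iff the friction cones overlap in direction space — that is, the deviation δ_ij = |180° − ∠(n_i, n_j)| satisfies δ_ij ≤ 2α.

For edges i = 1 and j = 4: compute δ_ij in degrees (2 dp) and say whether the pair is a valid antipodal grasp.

δ = 44.22°, valid

α = atan 0.5 = 26.57°;  2α = 53.13°
edge 1: e_1 = (+5.34, +1.34);  n_1 = (+0.2434, -0.9699)
edge 4: e_4 = (-1.21, -1.96);  n_4 = (-0.8509, +0.5253)
∠(n_1, n_4) = 135.78°
δ = |180° − 135.78°| = 44.22°
44.22° ≤ 2α = 53.13°  →  valid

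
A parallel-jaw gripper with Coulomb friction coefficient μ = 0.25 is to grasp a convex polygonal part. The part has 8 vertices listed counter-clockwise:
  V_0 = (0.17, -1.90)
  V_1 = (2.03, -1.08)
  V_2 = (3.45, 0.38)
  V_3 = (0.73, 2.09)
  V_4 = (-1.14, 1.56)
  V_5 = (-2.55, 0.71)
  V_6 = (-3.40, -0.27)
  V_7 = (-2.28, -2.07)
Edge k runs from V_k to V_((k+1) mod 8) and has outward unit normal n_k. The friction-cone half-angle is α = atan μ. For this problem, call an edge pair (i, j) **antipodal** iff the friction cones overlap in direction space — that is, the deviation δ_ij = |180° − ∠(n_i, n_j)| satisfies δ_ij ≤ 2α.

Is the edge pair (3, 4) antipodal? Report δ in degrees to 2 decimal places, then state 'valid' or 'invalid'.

δ = 164.74°, invalid

α = atan 0.25 = 14.04°;  2α = 28.07°
edge 3: e_3 = (-1.87, -0.53);  n_3 = (-0.2727, +0.9621)
edge 4: e_4 = (-1.41, -0.85);  n_4 = (-0.5163, +0.8564)
∠(n_3, n_4) = 15.26°
δ = |180° − 15.26°| = 164.74°
164.74° > 2α = 28.07°  →  invalid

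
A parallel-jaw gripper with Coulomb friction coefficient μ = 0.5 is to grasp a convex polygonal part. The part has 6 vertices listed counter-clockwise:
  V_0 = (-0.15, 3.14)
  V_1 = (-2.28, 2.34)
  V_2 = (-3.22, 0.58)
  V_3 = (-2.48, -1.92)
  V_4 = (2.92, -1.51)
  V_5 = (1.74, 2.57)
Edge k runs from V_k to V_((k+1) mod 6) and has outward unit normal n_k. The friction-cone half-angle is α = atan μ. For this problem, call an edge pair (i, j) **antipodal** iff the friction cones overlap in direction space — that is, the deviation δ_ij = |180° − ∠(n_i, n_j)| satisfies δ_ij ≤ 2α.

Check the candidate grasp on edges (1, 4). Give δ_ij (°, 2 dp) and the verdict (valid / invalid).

α = atan 0.5 = 26.57°;  2α = 53.13°
edge 1: e_1 = (-0.94, -1.76);  n_1 = (-0.8821, +0.4711)
edge 4: e_4 = (-1.18, +4.08);  n_4 = (+0.9606, +0.2778)
∠(n_1, n_4) = 135.76°
δ = |180° − 135.76°| = 44.24°
44.24° ≤ 2α = 53.13°  →  valid

δ = 44.24°, valid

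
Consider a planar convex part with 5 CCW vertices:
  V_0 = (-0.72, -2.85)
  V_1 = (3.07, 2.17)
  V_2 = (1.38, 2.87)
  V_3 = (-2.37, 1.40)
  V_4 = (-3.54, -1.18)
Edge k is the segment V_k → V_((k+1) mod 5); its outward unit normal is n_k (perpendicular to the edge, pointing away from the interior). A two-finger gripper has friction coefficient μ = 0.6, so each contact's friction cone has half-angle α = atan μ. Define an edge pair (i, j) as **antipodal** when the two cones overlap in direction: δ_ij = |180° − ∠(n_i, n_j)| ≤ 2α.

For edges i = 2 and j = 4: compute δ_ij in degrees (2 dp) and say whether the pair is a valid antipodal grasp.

δ = 52.04°, valid

α = atan 0.6 = 30.96°;  2α = 61.93°
edge 2: e_2 = (-3.75, -1.47);  n_2 = (-0.3650, +0.9310)
edge 4: e_4 = (+2.82, -1.67);  n_4 = (-0.5096, -0.8604)
∠(n_2, n_4) = 127.96°
δ = |180° − 127.96°| = 52.04°
52.04° ≤ 2α = 61.93°  →  valid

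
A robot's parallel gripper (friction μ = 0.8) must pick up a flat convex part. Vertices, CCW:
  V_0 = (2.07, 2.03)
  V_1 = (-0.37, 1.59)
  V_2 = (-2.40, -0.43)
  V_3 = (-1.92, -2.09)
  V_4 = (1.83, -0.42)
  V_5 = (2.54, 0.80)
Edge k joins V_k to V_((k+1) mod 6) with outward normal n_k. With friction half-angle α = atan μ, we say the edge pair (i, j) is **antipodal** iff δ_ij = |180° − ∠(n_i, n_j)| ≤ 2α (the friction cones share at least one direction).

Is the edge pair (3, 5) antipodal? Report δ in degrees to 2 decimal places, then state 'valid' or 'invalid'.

α = atan 0.8 = 38.66°;  2α = 77.32°
edge 3: e_3 = (+3.75, +1.67);  n_3 = (+0.4068, -0.9135)
edge 5: e_5 = (-0.47, +1.23);  n_5 = (+0.9341, +0.3569)
∠(n_3, n_5) = 86.91°
δ = |180° − 86.91°| = 93.09°
93.09° > 2α = 77.32°  →  invalid

δ = 93.09°, invalid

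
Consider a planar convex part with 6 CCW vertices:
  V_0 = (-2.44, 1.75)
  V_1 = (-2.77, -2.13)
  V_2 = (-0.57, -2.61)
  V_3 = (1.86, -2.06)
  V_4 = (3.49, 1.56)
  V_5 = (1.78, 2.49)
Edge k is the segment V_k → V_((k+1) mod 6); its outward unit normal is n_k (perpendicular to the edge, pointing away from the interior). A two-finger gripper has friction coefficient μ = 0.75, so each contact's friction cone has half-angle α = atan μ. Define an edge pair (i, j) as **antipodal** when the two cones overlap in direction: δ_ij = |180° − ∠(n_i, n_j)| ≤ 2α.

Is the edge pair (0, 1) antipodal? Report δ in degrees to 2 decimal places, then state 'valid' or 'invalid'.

δ = 97.45°, invalid

α = atan 0.75 = 36.87°;  2α = 73.74°
edge 0: e_0 = (-0.33, -3.88);  n_0 = (-0.9964, +0.0847)
edge 1: e_1 = (+2.20, -0.48);  n_1 = (-0.2132, -0.9770)
∠(n_0, n_1) = 82.55°
δ = |180° − 82.55°| = 97.45°
97.45° > 2α = 73.74°  →  invalid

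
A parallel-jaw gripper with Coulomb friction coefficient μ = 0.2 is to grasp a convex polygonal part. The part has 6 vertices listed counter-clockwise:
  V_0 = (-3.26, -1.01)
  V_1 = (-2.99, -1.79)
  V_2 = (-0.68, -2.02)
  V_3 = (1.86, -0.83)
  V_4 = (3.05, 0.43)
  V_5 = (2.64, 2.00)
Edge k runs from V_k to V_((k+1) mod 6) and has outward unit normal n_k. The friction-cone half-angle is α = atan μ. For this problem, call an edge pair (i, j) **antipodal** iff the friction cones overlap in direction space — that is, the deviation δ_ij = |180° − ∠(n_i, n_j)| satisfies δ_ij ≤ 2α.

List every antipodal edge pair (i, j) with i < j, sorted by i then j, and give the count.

count = 3; pairs: (0,4), (2,5), (3,5)

α = atan 0.2 = 11.31°;  2α = 22.62°
n_0 = (-0.9450, -0.3271)
n_1 = (-0.0991, -0.9951)
n_2 = (+0.4243, -0.9055)
n_3 = (+0.7270, -0.6866)
n_4 = (+0.9676, +0.2527)
n_5 = (-0.4544, +0.8908)
  (0,1): δ = 114.78°  ·
  (0,2): δ = 83.99°  ·
  (0,3): δ = 62.46°  ·
  (0,4): δ = 4.46°  ✓
  (0,5): δ = 97.94°  ·
  (1,2): δ = 149.21°  ·
  (1,3): δ = 127.68°  ·
  (1,4): δ = 69.68°  ·
  (1,5): δ = 32.72°  ·
  (2,3): δ = 158.47°  ·
  (2,4): δ = 100.47°  ·
  (2,5): δ = 1.93°  ✓
  (3,4): δ = 122.00°  ·
  (3,5): δ = 19.61°  ✓
  (4,5): δ = 77.61°  ·
antipodal pairs: 3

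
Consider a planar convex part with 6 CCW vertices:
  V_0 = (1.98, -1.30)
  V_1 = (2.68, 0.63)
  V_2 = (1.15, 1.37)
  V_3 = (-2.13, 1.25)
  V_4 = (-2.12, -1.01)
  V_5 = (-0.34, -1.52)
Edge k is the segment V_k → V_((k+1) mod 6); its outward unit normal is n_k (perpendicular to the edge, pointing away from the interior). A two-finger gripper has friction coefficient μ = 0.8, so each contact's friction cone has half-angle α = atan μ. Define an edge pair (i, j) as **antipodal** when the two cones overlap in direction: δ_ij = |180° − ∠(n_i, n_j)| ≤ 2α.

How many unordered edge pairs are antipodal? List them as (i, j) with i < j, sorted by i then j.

α = atan 0.8 = 38.66°;  2α = 77.32°
n_0 = (+0.9401, -0.3410)
n_1 = (+0.4354, +0.9002)
n_2 = (-0.0366, +0.9993)
n_3 = (-1.0000, -0.0044)
n_4 = (-0.2754, -0.9613)
n_5 = (+0.0944, -0.9955)
  (0,1): δ = 95.88°  ·
  (0,2): δ = 67.97°  ✓
  (0,3): δ = 20.19°  ✓
  (0,4): δ = 93.95°  ·
  (0,5): δ = 115.35°  ·
  (1,2): δ = 152.09°  ·
  (1,3): δ = 63.94°  ✓
  (1,4): δ = 9.82°  ✓
  (1,5): δ = 31.23°  ✓
  (2,3): δ = 91.84°  ·
  (2,4): δ = 18.08°  ✓
  (2,5): δ = 3.32°  ✓
  (3,4): δ = 106.24°  ·
  (3,5): δ = 84.84°  ·
  (4,5): δ = 158.60°  ·
antipodal pairs: 7

count = 7; pairs: (0,2), (0,3), (1,3), (1,4), (1,5), (2,4), (2,5)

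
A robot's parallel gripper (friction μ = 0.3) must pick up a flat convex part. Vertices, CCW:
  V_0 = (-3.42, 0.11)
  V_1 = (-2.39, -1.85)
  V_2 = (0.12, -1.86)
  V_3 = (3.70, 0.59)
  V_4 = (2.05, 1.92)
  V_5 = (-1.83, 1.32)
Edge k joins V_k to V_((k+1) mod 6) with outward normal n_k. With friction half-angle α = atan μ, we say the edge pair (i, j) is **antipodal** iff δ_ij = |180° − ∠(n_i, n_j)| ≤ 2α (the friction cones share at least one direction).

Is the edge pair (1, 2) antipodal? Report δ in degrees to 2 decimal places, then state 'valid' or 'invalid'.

α = atan 0.3 = 16.70°;  2α = 33.40°
edge 1: e_1 = (+2.51, -0.01);  n_1 = (-0.0040, -1.0000)
edge 2: e_2 = (+3.58, +2.45);  n_2 = (+0.5648, -0.8253)
∠(n_1, n_2) = 34.61°
δ = |180° − 34.61°| = 145.39°
145.39° > 2α = 33.40°  →  invalid

δ = 145.39°, invalid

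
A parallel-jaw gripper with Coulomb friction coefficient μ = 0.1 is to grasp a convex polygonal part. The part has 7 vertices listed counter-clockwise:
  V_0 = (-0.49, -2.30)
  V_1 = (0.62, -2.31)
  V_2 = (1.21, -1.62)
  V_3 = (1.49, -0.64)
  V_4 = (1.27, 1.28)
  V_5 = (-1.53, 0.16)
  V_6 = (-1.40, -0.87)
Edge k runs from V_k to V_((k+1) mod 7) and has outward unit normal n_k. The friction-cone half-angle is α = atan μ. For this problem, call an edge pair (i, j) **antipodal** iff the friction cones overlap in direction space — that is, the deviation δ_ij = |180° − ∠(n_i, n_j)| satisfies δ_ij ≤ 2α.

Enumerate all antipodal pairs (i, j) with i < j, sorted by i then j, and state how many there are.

α = atan 0.1 = 5.71°;  2α = 11.42°
n_0 = (-0.0090, -1.0000)
n_1 = (+0.7600, -0.6499)
n_2 = (+0.9615, -0.2747)
n_3 = (+0.9935, +0.1138)
n_4 = (-0.3714, +0.9285)
n_5 = (-0.9921, -0.1252)
n_6 = (-0.8437, -0.5369)
  (0,1): δ = 130.02°  ·
  (0,2): δ = 105.43°  ·
  (0,3): δ = 82.95°  ·
  (0,4): δ = 22.32°  ·
  (0,5): δ = 97.71°  ·
  (0,6): δ = 122.99°  ·
  (1,2): δ = 155.41°  ·
  (1,3): δ = 132.93°  ·
  (1,4): δ = 27.67°  ·
  (1,5): δ = 47.73°  ·
  (1,6): δ = 73.00°  ·
  (2,3): δ = 157.52°  ·
  (2,4): δ = 52.25°  ·
  (2,5): δ = 23.14°  ·
  (2,6): δ = 48.42°  ·
  (3,4): δ = 74.74°  ·
  (3,5): δ = 0.66°  ✓
  (3,6): δ = 25.93°  ·
  (4,5): δ = 104.61°  ·
  (4,6): δ = 79.33°  ·
  (5,6): δ = 154.72°  ·
antipodal pairs: 1

count = 1; pairs: (3,5)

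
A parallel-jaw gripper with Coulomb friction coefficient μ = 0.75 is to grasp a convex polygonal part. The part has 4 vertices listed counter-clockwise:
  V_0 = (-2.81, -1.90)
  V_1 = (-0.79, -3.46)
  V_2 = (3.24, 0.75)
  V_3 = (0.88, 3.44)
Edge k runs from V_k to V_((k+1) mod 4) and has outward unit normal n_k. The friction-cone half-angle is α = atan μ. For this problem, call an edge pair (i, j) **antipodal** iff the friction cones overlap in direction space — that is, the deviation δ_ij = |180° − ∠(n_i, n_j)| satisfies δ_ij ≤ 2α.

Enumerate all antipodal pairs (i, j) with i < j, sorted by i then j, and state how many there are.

count = 2; pairs: (0,2), (1,3)

α = atan 0.75 = 36.87°;  2α = 73.74°
n_0 = (-0.6112, -0.7915)
n_1 = (+0.7224, -0.6915)
n_2 = (+0.7517, +0.6595)
n_3 = (-0.8227, +0.5685)
  (0,1): δ = 96.07°  ·
  (0,2): δ = 11.06°  ✓
  (0,3): δ = 93.03°  ·
  (1,2): δ = 94.99°  ·
  (1,3): δ = 9.10°  ✓
  (2,3): δ = 75.91°  ·
antipodal pairs: 2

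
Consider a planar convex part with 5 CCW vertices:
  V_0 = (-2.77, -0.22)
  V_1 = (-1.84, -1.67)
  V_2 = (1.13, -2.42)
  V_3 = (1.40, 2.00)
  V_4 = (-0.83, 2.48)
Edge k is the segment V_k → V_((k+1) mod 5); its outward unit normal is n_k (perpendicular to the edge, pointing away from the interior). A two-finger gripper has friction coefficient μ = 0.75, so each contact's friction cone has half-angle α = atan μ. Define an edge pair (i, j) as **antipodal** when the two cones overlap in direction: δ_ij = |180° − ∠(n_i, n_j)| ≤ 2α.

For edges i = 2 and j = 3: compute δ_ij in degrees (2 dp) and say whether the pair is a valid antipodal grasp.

δ = 98.65°, invalid

α = atan 0.75 = 36.87°;  2α = 73.74°
edge 2: e_2 = (+0.27, +4.42);  n_2 = (+0.9981, -0.0610)
edge 3: e_3 = (-2.23, +0.48);  n_3 = (+0.2104, +0.9776)
∠(n_2, n_3) = 81.35°
δ = |180° − 81.35°| = 98.65°
98.65° > 2α = 73.74°  →  invalid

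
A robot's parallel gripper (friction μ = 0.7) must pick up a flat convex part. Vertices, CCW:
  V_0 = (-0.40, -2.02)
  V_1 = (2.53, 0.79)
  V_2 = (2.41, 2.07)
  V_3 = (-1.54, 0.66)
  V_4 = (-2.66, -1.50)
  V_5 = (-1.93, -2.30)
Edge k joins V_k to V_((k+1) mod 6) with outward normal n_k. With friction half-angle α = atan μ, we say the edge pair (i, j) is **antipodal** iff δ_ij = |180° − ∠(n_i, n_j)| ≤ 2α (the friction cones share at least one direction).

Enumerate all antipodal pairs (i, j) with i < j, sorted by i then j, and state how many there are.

count = 7; pairs: (0,2), (0,3), (1,3), (1,4), (2,4), (2,5), (3,5)

α = atan 0.7 = 34.99°;  2α = 69.98°
n_0 = (+0.6922, -0.7217)
n_1 = (+0.9956, +0.0933)
n_2 = (-0.3362, +0.9418)
n_3 = (-0.8878, +0.4603)
n_4 = (-0.7387, -0.6741)
n_5 = (+0.1800, -0.9837)
  (0,1): δ = 128.45°  ·
  (0,2): δ = 24.16°  ✓
  (0,3): δ = 18.79°  ✓
  (0,4): δ = 88.58°  ·
  (0,5): δ = 146.57°  ·
  (1,2): δ = 75.71°  ·
  (1,3): δ = 32.76°  ✓
  (1,4): δ = 37.02°  ✓
  (1,5): δ = 95.01°  ·
  (2,3): δ = 137.05°  ·
  (2,4): δ = 67.26°  ✓
  (2,5): δ = 9.27°  ✓
  (3,4): δ = 110.21°  ·
  (3,5): δ = 52.22°  ✓
  (4,5): δ = 122.01°  ·
antipodal pairs: 7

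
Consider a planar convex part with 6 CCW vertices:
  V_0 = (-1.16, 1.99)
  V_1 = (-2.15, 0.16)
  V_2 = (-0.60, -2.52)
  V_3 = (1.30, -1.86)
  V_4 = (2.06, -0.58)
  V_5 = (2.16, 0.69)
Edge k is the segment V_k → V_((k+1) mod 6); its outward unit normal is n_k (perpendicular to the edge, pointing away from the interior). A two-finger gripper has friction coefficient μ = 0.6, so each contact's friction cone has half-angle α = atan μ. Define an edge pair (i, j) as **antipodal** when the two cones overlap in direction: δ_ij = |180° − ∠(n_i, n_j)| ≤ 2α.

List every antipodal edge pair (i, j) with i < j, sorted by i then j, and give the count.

α = atan 0.6 = 30.96°;  2α = 61.93°
n_0 = (-0.8795, +0.4758)
n_1 = (-0.8656, -0.5007)
n_2 = (+0.3281, -0.9446)
n_3 = (+0.8599, -0.5105)
n_4 = (+0.9969, -0.0785)
n_5 = (+0.3646, +0.9312)
  (0,1): δ = 121.54°  ·
  (0,2): δ = 42.43°  ✓
  (0,3): δ = 2.29°  ✓
  (0,4): δ = 23.91°  ✓
  (0,5): δ = 97.03°  ·
  (1,2): δ = 100.89°  ·
  (1,3): δ = 60.74°  ✓
  (1,4): δ = 34.55°  ✓
  (1,5): δ = 38.57°  ✓
  (2,3): δ = 139.86°  ·
  (2,4): δ = 113.66°  ·
  (2,5): δ = 40.54°  ✓
  (3,4): δ = 153.80°  ·
  (3,5): δ = 80.68°  ·
  (4,5): δ = 106.88°  ·
antipodal pairs: 7

count = 7; pairs: (0,2), (0,3), (0,4), (1,3), (1,4), (1,5), (2,5)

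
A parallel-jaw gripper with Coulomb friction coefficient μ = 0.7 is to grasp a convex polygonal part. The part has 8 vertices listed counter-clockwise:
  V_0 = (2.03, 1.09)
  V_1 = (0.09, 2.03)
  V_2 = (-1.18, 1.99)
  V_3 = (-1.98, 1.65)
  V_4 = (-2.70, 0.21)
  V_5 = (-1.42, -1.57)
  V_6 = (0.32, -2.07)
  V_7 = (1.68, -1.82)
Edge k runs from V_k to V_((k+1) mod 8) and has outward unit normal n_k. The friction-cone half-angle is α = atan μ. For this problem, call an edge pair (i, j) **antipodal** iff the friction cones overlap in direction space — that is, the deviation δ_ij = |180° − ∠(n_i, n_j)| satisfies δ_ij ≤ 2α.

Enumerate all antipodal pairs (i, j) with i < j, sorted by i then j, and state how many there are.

count = 12; pairs: (0,4), (0,5), (0,6), (1,4), (1,5), (1,6), (2,5), (2,6), (2,7), (3,6), (3,7), (4,7)

α = atan 0.7 = 34.99°;  2α = 69.98°
n_0 = (+0.4360, +0.8999)
n_1 = (-0.0315, +0.9995)
n_2 = (-0.3911, +0.9203)
n_3 = (-0.8944, +0.4472)
n_4 = (-0.8119, -0.5838)
n_5 = (-0.2762, -0.9611)
n_6 = (+0.1808, -0.9835)
n_7 = (+0.9928, -0.1194)
  (0,1): δ = 152.34°  ·
  (0,2): δ = 131.12°  ·
  (0,3): δ = 90.71°  ·
  (0,4): δ = 28.43°  ✓
  (0,5): δ = 9.82°  ✓
  (0,6): δ = 36.27°  ✓
  (0,7): δ = 108.99°  ·
  (1,2): δ = 158.78°  ·
  (1,3): δ = 118.37°  ·
  (1,4): δ = 56.08°  ✓
  (1,5): δ = 17.84°  ✓
  (1,6): δ = 8.61°  ✓
  (1,7): δ = 81.34°  ·
  (2,3): δ = 139.59°  ·
  (2,4): δ = 77.31°  ·
  (2,5): δ = 39.06°  ✓
  (2,6): δ = 12.61°  ✓
  (2,7): δ = 60.12°  ✓
  (3,4): δ = 117.71°  ·
  (3,5): δ = 79.47°  ·
  (3,6): δ = 53.02°  ✓
  (3,7): δ = 19.71°  ✓
  (4,5): δ = 141.75°  ·
  (4,6): δ = 115.30°  ·
  (4,7): δ = 42.58°  ✓
  (5,6): δ = 153.55°  ·
  (5,7): δ = 80.83°  ·
  (6,7): δ = 107.27°  ·
antipodal pairs: 12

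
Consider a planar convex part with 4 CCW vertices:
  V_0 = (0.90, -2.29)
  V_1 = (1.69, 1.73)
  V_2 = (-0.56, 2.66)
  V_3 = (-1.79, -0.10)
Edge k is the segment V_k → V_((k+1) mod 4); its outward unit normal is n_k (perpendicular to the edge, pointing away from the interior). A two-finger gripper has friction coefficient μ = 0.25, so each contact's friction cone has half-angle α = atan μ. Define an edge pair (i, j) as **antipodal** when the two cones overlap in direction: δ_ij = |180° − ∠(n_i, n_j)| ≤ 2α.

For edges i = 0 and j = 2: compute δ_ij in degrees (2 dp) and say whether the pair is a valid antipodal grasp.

α = atan 0.25 = 14.04°;  2α = 28.07°
edge 0: e_0 = (+0.79, +4.02);  n_0 = (+0.9812, -0.1928)
edge 2: e_2 = (-1.23, -2.76);  n_2 = (-0.9134, +0.4071)
∠(n_0, n_2) = 167.10°
δ = |180° − 167.10°| = 12.90°
12.90° ≤ 2α = 28.07°  →  valid

δ = 12.90°, valid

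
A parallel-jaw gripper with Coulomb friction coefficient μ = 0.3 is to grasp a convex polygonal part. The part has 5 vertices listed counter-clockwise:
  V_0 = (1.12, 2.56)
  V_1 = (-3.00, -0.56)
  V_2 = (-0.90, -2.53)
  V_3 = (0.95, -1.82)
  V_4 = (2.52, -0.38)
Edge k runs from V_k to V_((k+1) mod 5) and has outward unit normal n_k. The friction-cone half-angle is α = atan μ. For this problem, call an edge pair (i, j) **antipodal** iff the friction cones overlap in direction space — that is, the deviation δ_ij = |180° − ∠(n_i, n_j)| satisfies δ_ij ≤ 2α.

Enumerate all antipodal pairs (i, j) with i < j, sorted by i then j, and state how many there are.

α = atan 0.3 = 16.70°;  2α = 33.40°
n_0 = (-0.6037, +0.7972)
n_1 = (-0.6842, -0.7293)
n_2 = (+0.3583, -0.9336)
n_3 = (+0.6759, -0.7370)
n_4 = (+0.9029, +0.4299)
  (0,1): δ = 80.31°  ·
  (0,2): δ = 16.14°  ✓
  (0,3): δ = 5.39°  ✓
  (0,4): δ = 78.33°  ·
  (1,2): δ = 115.83°  ·
  (1,3): δ = 94.30°  ·
  (1,4): δ = 21.37°  ✓
  (2,3): δ = 158.47°  ·
  (2,4): δ = 85.53°  ·
  (3,4): δ = 107.06°  ·
antipodal pairs: 3

count = 3; pairs: (0,2), (0,3), (1,4)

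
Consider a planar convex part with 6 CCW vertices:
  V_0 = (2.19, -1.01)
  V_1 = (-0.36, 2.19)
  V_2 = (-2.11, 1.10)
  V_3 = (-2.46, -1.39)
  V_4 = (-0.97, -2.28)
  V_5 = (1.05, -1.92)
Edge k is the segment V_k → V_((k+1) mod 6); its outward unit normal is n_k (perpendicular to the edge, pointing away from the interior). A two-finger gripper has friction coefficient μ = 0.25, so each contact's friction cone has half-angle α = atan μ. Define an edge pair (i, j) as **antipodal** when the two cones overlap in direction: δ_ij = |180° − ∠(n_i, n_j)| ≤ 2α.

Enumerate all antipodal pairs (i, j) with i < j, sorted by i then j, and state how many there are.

α = atan 0.25 = 14.04°;  2α = 28.07°
n_0 = (+0.7821, +0.6232)
n_1 = (-0.5287, +0.8488)
n_2 = (-0.9903, +0.1392)
n_3 = (-0.5128, -0.8585)
n_4 = (+0.1755, -0.9845)
n_5 = (+0.6239, -0.7815)
  (0,1): δ = 96.63°  ·
  (0,2): δ = 46.55°  ·
  (0,3): δ = 20.60°  ✓
  (0,4): δ = 61.55°  ·
  (0,5): δ = 90.05°  ·
  (1,2): δ = 129.92°  ·
  (1,3): δ = 62.77°  ·
  (1,4): δ = 21.81°  ✓
  (1,5): δ = 6.68°  ✓
  (2,3): δ = 112.85°  ·
  (2,4): δ = 71.89°  ·
  (2,5): δ = 43.40°  ·
  (3,4): δ = 139.04°  ·
  (3,5): δ = 110.55°  ·
  (4,5): δ = 151.51°  ·
antipodal pairs: 3

count = 3; pairs: (0,3), (1,4), (1,5)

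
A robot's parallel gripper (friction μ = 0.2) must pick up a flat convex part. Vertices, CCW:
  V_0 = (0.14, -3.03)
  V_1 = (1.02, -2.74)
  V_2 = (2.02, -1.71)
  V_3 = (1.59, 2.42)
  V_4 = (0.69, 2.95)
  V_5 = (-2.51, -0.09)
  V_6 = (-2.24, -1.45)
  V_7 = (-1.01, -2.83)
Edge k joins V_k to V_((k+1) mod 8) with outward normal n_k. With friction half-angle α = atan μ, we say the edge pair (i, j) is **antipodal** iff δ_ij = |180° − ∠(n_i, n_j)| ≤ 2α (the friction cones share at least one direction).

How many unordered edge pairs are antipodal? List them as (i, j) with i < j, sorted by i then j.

count = 4; pairs: (1,4), (2,5), (3,6), (3,7)

α = atan 0.2 = 11.31°;  2α = 22.62°
n_0 = (+0.3130, -0.9498)
n_1 = (+0.7175, -0.6966)
n_2 = (+0.9946, +0.1036)
n_3 = (+0.5074, +0.8617)
n_4 = (-0.6887, +0.7250)
n_5 = (-0.9809, -0.1947)
n_6 = (-0.7465, -0.6654)
n_7 = (-0.1713, -0.9852)
  (0,1): δ = 152.39°  ·
  (0,2): δ = 102.30°  ·
  (0,3): δ = 48.73°  ·
  (0,4): δ = 25.29°  ·
  (0,5): δ = 82.99°  ·
  (0,6): δ = 113.47°  ·
  (0,7): δ = 151.89°  ·
  (1,2): δ = 129.90°  ·
  (1,3): δ = 76.34°  ·
  (1,4): δ = 2.32°  ✓
  (1,5): δ = 55.38°  ·
  (1,6): δ = 85.86°  ·
  (1,7): δ = 124.29°  ·
  (2,3): δ = 126.44°  ·
  (2,4): δ = 52.41°  ·
  (2,5): δ = 5.28°  ✓
  (2,6): δ = 35.77°  ·
  (2,7): δ = 74.19°  ·
  (3,4): δ = 105.98°  ·
  (3,5): δ = 48.28°  ·
  (3,6): δ = 17.80°  ✓
  (3,7): δ = 20.63°  ✓
  (4,5): δ = 122.30°  ·
  (4,6): δ = 91.82°  ·
  (4,7): δ = 53.40°  ·
  (5,6): δ = 149.52°  ·
  (5,7): δ = 111.09°  ·
  (6,7): δ = 141.58°  ·
antipodal pairs: 4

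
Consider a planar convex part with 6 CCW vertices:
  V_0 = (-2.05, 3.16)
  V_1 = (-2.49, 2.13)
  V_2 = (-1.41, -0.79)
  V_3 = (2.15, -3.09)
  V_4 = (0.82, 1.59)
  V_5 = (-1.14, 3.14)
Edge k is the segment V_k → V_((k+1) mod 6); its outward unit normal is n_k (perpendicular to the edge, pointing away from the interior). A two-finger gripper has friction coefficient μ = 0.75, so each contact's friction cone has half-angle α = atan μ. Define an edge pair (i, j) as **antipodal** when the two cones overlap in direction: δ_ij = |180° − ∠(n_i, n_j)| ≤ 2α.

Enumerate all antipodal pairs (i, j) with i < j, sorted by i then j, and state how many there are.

α = atan 0.75 = 36.87°;  2α = 73.74°
n_0 = (-0.9196, +0.3928)
n_1 = (-0.9379, -0.3469)
n_2 = (-0.5427, -0.8399)
n_3 = (+0.9619, +0.2734)
n_4 = (+0.6203, +0.7844)
n_5 = (+0.0220, +0.9998)
  (0,1): δ = 136.57°  ·
  (0,2): δ = 99.73°  ·
  (0,3): δ = 39.00°  ✓
  (0,4): δ = 74.79°  ·
  (0,5): δ = 111.87°  ·
  (1,2): δ = 143.16°  ·
  (1,3): δ = 4.43°  ✓
  (1,4): δ = 31.36°  ✓
  (1,5): δ = 68.44°  ✓
  (2,3): δ = 41.27°  ✓
  (2,4): δ = 5.47°  ✓
  (2,5): δ = 31.61°  ✓
  (3,4): δ = 144.20°  ·
  (3,5): δ = 107.12°  ·
  (4,5): δ = 142.92°  ·
antipodal pairs: 7

count = 7; pairs: (0,3), (1,3), (1,4), (1,5), (2,3), (2,4), (2,5)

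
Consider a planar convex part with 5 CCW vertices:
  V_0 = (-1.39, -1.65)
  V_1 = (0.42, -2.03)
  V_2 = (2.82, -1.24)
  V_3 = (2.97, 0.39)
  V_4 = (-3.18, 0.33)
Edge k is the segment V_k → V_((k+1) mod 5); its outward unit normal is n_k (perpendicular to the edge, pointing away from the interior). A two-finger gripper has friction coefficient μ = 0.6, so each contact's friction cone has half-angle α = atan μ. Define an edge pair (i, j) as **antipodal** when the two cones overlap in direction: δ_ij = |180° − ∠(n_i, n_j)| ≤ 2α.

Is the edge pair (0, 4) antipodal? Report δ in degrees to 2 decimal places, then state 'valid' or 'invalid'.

α = atan 0.6 = 30.96°;  2α = 61.93°
edge 0: e_0 = (+1.81, -0.38);  n_0 = (-0.2055, -0.9787)
edge 4: e_4 = (+1.79, -1.98);  n_4 = (-0.7418, -0.6706)
∠(n_0, n_4) = 36.03°
δ = |180° − 36.03°| = 143.97°
143.97° > 2α = 61.93°  →  invalid

δ = 143.97°, invalid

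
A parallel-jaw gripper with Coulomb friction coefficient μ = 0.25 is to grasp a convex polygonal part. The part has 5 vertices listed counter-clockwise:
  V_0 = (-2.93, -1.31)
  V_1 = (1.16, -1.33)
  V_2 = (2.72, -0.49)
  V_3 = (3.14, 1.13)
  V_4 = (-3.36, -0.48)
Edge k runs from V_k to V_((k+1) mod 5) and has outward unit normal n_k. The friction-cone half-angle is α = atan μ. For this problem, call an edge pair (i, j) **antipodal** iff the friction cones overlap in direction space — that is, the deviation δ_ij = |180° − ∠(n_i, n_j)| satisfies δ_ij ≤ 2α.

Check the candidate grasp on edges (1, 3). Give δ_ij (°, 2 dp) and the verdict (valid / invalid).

α = atan 0.25 = 14.04°;  2α = 28.07°
edge 1: e_1 = (+1.56, +0.84);  n_1 = (+0.4741, -0.8805)
edge 3: e_3 = (-6.50, -1.61);  n_3 = (-0.2404, +0.9707)
∠(n_1, n_3) = 165.61°
δ = |180° − 165.61°| = 14.39°
14.39° ≤ 2α = 28.07°  →  valid

δ = 14.39°, valid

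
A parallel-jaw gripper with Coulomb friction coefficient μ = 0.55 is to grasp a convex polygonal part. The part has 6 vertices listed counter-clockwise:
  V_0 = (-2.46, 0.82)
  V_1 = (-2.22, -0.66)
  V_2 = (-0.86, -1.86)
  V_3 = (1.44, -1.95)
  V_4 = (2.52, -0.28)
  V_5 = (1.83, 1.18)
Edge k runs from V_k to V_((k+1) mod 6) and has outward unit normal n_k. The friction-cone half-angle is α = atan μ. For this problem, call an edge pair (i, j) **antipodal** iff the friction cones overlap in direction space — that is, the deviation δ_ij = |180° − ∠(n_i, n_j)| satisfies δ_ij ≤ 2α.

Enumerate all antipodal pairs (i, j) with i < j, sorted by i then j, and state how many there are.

α = atan 0.55 = 28.81°;  2α = 57.62°
n_0 = (-0.9871, -0.1601)
n_1 = (-0.6616, -0.7498)
n_2 = (-0.0391, -0.9992)
n_3 = (+0.8397, -0.5430)
n_4 = (+0.9041, +0.4273)
n_5 = (-0.0836, +0.9965)
  (0,1): δ = 140.63°  ·
  (0,2): δ = 101.45°  ·
  (0,3): δ = 42.10°  ✓
  (0,4): δ = 16.08°  ✓
  (0,5): δ = 85.59°  ·
  (1,2): δ = 140.82°  ·
  (1,3): δ = 81.47°  ·
  (1,4): δ = 23.28°  ✓
  (1,5): δ = 46.22°  ✓
  (2,3): δ = 120.65°  ·
  (2,4): δ = 62.46°  ·
  (2,5): δ = 7.04°  ✓
  (3,4): δ = 121.81°  ·
  (3,5): δ = 52.31°  ✓
  (4,5): δ = 110.50°  ·
antipodal pairs: 6

count = 6; pairs: (0,3), (0,4), (1,4), (1,5), (2,5), (3,5)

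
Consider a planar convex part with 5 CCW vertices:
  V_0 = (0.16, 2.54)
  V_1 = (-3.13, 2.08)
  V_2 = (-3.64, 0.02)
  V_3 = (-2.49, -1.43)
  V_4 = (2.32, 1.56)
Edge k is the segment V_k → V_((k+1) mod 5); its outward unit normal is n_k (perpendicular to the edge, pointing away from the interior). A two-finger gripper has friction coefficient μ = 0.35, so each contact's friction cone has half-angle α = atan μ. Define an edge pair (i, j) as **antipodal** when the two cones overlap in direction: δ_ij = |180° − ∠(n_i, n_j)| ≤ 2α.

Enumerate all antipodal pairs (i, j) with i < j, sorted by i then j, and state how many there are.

α = atan 0.35 = 19.29°;  2α = 38.58°
n_0 = (-0.1385, +0.9904)
n_1 = (-0.9707, +0.2403)
n_2 = (-0.7835, -0.6214)
n_3 = (+0.5279, -0.8493)
n_4 = (+0.4132, +0.9107)
  (0,1): δ = 111.86°  ·
  (0,2): δ = 59.54°  ·
  (0,3): δ = 23.91°  ✓
  (0,4): δ = 147.64°  ·
  (1,2): δ = 127.68°  ·
  (1,3): δ = 44.23°  ·
  (1,4): δ = 79.50°  ·
  (2,3): δ = 96.55°  ·
  (2,4): δ = 27.18°  ✓
  (3,4): δ = 56.27°  ·
antipodal pairs: 2

count = 2; pairs: (0,3), (2,4)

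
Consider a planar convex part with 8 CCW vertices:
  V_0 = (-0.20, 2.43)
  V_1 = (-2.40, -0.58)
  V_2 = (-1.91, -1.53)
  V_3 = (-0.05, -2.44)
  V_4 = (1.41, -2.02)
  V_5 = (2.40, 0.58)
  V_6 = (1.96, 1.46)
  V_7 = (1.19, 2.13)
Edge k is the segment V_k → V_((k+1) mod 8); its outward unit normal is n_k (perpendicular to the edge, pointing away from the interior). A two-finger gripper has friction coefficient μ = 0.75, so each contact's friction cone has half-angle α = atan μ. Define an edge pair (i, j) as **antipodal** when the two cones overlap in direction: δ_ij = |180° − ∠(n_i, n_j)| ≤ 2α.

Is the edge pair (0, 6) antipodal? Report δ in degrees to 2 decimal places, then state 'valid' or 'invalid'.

α = atan 0.75 = 36.87°;  2α = 73.74°
edge 0: e_0 = (-2.20, -3.01);  n_0 = (-0.8073, +0.5901)
edge 6: e_6 = (-0.77, +0.67);  n_6 = (+0.6564, +0.7544)
∠(n_0, n_6) = 94.86°
δ = |180° − 94.86°| = 85.14°
85.14° > 2α = 73.74°  →  invalid

δ = 85.14°, invalid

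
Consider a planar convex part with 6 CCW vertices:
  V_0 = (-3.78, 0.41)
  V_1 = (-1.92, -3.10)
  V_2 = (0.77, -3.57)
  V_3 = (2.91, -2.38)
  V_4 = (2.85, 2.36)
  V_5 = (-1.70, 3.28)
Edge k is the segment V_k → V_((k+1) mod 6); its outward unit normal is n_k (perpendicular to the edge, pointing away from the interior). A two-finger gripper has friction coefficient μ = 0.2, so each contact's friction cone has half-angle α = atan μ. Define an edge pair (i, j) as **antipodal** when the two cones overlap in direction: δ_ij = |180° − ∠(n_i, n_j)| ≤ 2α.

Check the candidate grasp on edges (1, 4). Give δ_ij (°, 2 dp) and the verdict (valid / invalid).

α = atan 0.2 = 11.31°;  2α = 22.62°
edge 1: e_1 = (+2.69, -0.47);  n_1 = (-0.1721, -0.9851)
edge 4: e_4 = (-4.55, +0.92);  n_4 = (+0.1982, +0.9802)
∠(n_1, n_4) = 178.48°
δ = |180° − 178.48°| = 1.52°
1.52° ≤ 2α = 22.62°  →  valid

δ = 1.52°, valid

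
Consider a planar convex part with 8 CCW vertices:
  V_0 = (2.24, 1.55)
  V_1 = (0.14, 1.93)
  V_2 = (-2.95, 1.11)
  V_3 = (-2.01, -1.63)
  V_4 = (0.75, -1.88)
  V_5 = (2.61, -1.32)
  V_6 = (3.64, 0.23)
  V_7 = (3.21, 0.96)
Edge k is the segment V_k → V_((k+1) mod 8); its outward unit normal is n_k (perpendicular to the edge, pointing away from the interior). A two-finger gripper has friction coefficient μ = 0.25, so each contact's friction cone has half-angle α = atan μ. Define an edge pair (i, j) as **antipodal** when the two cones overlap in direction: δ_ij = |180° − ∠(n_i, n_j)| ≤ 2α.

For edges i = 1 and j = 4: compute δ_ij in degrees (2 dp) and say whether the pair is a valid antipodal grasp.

α = atan 0.25 = 14.04°;  2α = 28.07°
edge 1: e_1 = (-3.09, -0.82);  n_1 = (-0.2565, +0.9665)
edge 4: e_4 = (+1.86, +0.56);  n_4 = (+0.2883, -0.9575)
∠(n_1, n_4) = 178.11°
δ = |180° − 178.11°| = 1.89°
1.89° ≤ 2α = 28.07°  →  valid

δ = 1.89°, valid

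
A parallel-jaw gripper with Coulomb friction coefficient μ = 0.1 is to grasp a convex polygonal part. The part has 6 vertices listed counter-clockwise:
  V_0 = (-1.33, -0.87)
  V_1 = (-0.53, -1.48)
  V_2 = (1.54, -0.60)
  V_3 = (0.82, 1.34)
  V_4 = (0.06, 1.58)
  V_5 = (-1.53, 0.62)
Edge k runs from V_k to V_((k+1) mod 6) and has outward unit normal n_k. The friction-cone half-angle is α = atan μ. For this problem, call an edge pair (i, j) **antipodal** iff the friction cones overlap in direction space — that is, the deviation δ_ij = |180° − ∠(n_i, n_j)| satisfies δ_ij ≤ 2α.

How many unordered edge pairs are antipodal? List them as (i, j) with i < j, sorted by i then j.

α = atan 0.1 = 5.71°;  2α = 11.42°
n_0 = (-0.6063, -0.7952)
n_1 = (+0.3912, -0.9203)
n_2 = (+0.9375, +0.3479)
n_3 = (+0.3011, +0.9536)
n_4 = (-0.5169, +0.8561)
n_5 = (-0.9911, -0.1330)
  (0,1): δ = 119.64°  ·
  (0,2): δ = 32.31°  ·
  (0,3): δ = 19.80°  ·
  (0,4): δ = 68.45°  ·
  (0,5): δ = 134.97°  ·
  (1,2): δ = 92.67°  ·
  (1,3): δ = 40.56°  ·
  (1,4): δ = 8.09°  ✓
  (1,5): δ = 74.61°  ·
  (2,3): δ = 127.89°  ·
  (2,4): δ = 79.24°  ·
  (2,5): δ = 12.72°  ·
  (3,4): δ = 131.35°  ·
  (3,5): δ = 64.83°  ·
  (4,5): δ = 113.48°  ·
antipodal pairs: 1

count = 1; pairs: (1,4)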